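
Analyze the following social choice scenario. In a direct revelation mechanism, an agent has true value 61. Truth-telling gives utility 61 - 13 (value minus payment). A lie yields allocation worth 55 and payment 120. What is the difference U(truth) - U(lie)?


Step 1: U(truth) = value - payment = 61 - 13 = 48
Step 2: U(lie) = allocation - payment = 55 - 120 = -65
Step 3: IC gap = 48 - (-65) = 113

113


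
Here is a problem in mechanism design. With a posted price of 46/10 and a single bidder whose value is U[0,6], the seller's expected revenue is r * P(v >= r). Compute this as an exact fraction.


Step 1: Posted price r = 23/5, value support [0,6]
Step 2: P(v >= r) = (6 - 23/5)/6 = 7/30
Step 3: Expected revenue = r * P(v >= r) = 23/5 * 7/30
Step 4: Revenue = 161/150

161/150


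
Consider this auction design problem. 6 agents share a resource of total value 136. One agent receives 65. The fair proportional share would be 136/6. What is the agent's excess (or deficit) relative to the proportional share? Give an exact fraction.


Step 1: Proportional share = 136/6 = 68/3
Step 2: Agent's actual allocation = 65
Step 3: Excess = 65 - 68/3 = 127/3

127/3


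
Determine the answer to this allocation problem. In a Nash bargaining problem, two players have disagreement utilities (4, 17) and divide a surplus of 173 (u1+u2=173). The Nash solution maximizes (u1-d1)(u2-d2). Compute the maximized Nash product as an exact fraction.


Step 1: The Nash solution splits surplus symmetrically above the disagreement point
Step 2: u1 = (total + d1 - d2)/2 = (173 + 4 - 17)/2 = 80
Step 3: u2 = (total - d1 + d2)/2 = (173 - 4 + 17)/2 = 93
Step 4: Nash product = (80 - 4) * (93 - 17)
Step 5: = 76 * 76 = 5776

5776


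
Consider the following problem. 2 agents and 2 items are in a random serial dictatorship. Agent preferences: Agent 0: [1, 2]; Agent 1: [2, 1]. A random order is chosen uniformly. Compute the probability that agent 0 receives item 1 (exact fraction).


Step 1: Agent 0 wants item 1
Step 2: There are 2 possible orderings of agents
Step 3: In 2 orderings, agent 0 gets item 1
Step 4: Probability = 2/2 = 1

1


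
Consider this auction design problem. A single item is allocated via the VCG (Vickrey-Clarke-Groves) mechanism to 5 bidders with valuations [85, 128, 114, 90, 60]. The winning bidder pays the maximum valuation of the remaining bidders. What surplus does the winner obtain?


Step 1: The winner is the agent with the highest value: agent 1 with value 128
Step 2: Values of other agents: [85, 114, 90, 60]
Step 3: VCG payment = max of others' values = 114
Step 4: Surplus = 128 - 114 = 14

14


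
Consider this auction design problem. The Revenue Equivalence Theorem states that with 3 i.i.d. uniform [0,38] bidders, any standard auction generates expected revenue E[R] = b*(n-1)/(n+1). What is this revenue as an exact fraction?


Step 1: By Revenue Equivalence, expected revenue = b*(n-1)/(n+1)
Step 2: Substituting n = 3, b = 38
Step 3: Revenue = 38*(3-1)/(3+1) = 38*2/4
Step 4: Revenue = 76/4 = 19

19


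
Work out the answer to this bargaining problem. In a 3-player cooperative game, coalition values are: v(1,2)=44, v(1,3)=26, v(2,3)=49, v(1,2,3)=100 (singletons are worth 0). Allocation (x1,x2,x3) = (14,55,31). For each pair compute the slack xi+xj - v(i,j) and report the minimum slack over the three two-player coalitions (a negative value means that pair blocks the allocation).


Step 1: Slack for coalition (1,2): x1+x2 - v12 = 69 - 44 = 25
Step 2: Slack for coalition (1,3): x1+x3 - v13 = 45 - 26 = 19
Step 3: Slack for coalition (2,3): x2+x3 - v23 = 86 - 49 = 37
Step 4: Minimum slack = min(25, 19, 37) = 19, attained by (1,3); no pair can gain by deviating, so the allocation is in the core

19


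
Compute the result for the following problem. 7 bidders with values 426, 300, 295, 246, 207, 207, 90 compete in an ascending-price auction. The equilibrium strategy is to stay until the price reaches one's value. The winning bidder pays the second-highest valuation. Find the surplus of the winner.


Step 1: Identify the highest value: 426
Step 2: Identify the second-highest value: 300
Step 3: The final price = second-highest value = 300
Step 4: Surplus = 426 - 300 = 126

126


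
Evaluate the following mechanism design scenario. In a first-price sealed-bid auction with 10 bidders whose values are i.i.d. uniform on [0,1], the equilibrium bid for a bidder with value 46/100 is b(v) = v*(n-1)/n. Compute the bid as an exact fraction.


Step 1: The symmetric BNE bidding function is b(v) = v * (n-1) / n
Step 2: Substitute v = 23/50 and n = 10
Step 3: b = 23/50 * 9/10
Step 4: b = 207/500

207/500


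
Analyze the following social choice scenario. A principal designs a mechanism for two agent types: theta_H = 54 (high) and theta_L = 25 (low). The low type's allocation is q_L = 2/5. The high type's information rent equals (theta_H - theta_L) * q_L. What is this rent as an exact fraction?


Step 1: theta_H - theta_L = 54 - 25 = 29
Step 2: Information rent = (theta_H - theta_L) * q_L
Step 3: = 29 * 2/5
Step 4: = 58/5

58/5


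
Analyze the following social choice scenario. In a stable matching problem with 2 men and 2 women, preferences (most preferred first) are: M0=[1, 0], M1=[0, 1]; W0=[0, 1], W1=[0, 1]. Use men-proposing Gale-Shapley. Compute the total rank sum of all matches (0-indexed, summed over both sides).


Step 1: Run Gale-Shapley (men propose, women hold best offer):
  M0 proposes to W1; she accepts
  M1 proposes to W0; she accepts
Step 2: Final matching: W0-M1, W1-M0
Step 3: 0-indexed ranks (man's rank of his match, then woman's): 0 + 1 + 0 + 0
Step 4: Total rank sum = 1

1


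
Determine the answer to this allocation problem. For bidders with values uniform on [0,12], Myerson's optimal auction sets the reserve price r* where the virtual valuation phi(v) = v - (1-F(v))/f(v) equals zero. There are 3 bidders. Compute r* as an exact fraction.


Step 1: For U[0,12], F(v) = v/12 and f(v) = 1/12
Step 2: phi(v) = v - (1 - v/12)/(1/12) = v - (12 - v) = 2v - 12
Step 3: Set phi(r*) = 0: 2r* - 12 = 0
Step 4: r* = 12/2 = 6 (the number of bidders n = 3 does not enter)

6


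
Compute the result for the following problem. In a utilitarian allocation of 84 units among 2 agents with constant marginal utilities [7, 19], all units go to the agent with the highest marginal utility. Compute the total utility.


Step 1: The marginal utilities are [7, 19]
Step 2: The highest marginal utility is 19
Step 3: All 84 units go to that agent
Step 4: Total utility = 19 * 84 = 1596

1596


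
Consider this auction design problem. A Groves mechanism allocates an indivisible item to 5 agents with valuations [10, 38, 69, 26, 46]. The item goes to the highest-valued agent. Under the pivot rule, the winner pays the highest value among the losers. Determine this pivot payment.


Step 1: The efficient winner is agent 2 with value 69
Step 2: Other agents' values: [10, 38, 26, 46]
Step 3: Pivot payment = max(others) = 46
Step 4: The winner pays 46

46


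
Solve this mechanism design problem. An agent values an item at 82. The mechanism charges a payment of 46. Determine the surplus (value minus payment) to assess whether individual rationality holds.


Step 1: Surplus = value - payment = 82 - 46 = 36
Step 2: IR is satisfied (surplus >= 0)

36


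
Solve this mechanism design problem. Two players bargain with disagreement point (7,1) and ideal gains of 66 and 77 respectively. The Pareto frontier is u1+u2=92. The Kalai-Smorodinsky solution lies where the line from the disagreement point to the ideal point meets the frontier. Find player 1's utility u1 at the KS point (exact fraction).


Step 1: At the KS point, (u1-d1)/r1 = (u2-d2)/r2 = t and u1+u2 = 92
Step 2: u1 = d1 + r1*t and u2 = d2 + r2*t, so (d1 + r1*t) + (d2 + r2*t) = 92
Step 3: t = (92 - 7 - 1)/(66 + 77) = 84/143
Step 4: u1 = d1 + r1*t = 7 + 66 * 84/143 = 595/13
Step 5: (Check: u2 = d2 + r2*t = 601/13; u1+u2 = 595/13 + 601/13 = 92, on the frontier.)

595/13


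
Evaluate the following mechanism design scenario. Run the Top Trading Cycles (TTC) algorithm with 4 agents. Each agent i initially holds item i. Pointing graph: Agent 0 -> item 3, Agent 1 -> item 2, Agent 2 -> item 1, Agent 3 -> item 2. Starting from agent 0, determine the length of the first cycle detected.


Step 1: Trace the pointer graph from agent 0: 0 -> 3 -> 2 -> 1 -> 2
Step 2: A cycle is detected when we revisit agent 2
Step 3: The cycle is: 2 -> 1 -> 2
Step 4: Cycle length = 2

2


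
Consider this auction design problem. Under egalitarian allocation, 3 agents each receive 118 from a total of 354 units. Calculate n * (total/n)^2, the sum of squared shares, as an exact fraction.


Step 1: Each agent's share = 354/3 = 118
Step 2: Square of each share = (118)^2 = 13924
Step 3: Sum of squares = 3 * 13924 = 41772

41772


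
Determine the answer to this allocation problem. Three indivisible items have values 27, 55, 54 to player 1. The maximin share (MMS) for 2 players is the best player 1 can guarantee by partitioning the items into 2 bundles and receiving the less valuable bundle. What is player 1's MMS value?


Step 1: Item values = 27, 55, 54
Step 2: Enumerate all 2-bundle partitions and take the smaller bundle:
  Partition 1: {27} vs {55,54} -> bundles 27, 109; min = 27
  Partition 2: {55} vs {27,54} -> bundles 55, 81; min = 55
  Partition 3: {54} vs {27,55} -> bundles 54, 82; min = 54
Step 3: MMS = max(27, 55, 54) = 55

55


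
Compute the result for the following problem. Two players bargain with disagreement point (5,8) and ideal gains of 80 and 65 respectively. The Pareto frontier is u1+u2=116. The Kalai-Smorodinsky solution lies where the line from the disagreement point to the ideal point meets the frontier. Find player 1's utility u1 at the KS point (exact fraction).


Step 1: At the KS point, (u1-d1)/r1 = (u2-d2)/r2 = t and u1+u2 = 116
Step 2: u1 = d1 + r1*t and u2 = d2 + r2*t, so (d1 + r1*t) + (d2 + r2*t) = 116
Step 3: t = (116 - 5 - 8)/(80 + 65) = 103/145
Step 4: u1 = d1 + r1*t = 5 + 80 * 103/145 = 1793/29
Step 5: (Check: u2 = d2 + r2*t = 1571/29; u1+u2 = 1793/29 + 1571/29 = 116, on the frontier.)

1793/29


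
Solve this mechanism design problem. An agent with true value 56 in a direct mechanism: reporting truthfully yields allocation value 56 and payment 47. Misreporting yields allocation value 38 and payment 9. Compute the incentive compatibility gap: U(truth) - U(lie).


Step 1: U(truth) = value - payment = 56 - 47 = 9
Step 2: U(lie) = allocation - payment = 38 - 9 = 29
Step 3: IC gap = 9 - 29 = -20

-20


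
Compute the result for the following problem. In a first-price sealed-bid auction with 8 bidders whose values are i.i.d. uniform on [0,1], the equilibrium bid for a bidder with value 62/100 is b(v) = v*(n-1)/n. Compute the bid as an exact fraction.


Step 1: The symmetric BNE bidding function is b(v) = v * (n-1) / n
Step 2: Substitute v = 31/50 and n = 8
Step 3: b = 31/50 * 7/8
Step 4: b = 217/400

217/400


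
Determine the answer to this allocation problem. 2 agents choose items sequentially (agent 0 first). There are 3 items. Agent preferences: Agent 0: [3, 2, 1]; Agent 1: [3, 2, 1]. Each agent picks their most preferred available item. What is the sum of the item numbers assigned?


Step 1: Agent 0 picks item 3
Step 2: Agent 1 picks item 2
Step 3: Sum = 3 + 2 = 5

5


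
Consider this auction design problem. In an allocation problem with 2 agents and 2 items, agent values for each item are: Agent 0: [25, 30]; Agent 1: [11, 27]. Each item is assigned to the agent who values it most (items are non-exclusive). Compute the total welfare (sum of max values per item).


Step 1: For each item, find the maximum value among all agents.
Step 2: Item 0 -> Agent 0 (value 25)
Step 3: Item 1 -> Agent 0 (value 30)
Step 4: Total welfare = 25 + 30 = 55

55


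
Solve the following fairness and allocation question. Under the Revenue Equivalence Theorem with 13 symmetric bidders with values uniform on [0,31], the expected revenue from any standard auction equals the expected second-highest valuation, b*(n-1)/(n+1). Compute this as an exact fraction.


Step 1: By Revenue Equivalence, expected revenue = b*(n-1)/(n+1)
Step 2: Substituting n = 13, b = 31
Step 3: Revenue = 31*(13-1)/(13+1) = 31*12/14
Step 4: Revenue = 372/14 = 186/7

186/7


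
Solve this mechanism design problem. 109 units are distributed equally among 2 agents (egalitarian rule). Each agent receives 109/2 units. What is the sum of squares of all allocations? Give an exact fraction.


Step 1: Each agent's share = 109/2
Step 2: Square of each share = (109/2)^2 = 11881/4
Step 3: Sum of squares = 2 * 11881/4 = 11881/2

11881/2


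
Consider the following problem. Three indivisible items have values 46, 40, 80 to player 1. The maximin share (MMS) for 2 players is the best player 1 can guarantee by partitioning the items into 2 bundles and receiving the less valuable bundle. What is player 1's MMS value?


Step 1: Item values = 46, 40, 80
Step 2: Enumerate all 2-bundle partitions and take the smaller bundle:
  Partition 1: {46} vs {40,80} -> bundles 46, 120; min = 46
  Partition 2: {40} vs {46,80} -> bundles 40, 126; min = 40
  Partition 3: {80} vs {46,40} -> bundles 80, 86; min = 80
Step 3: MMS = max(46, 40, 80) = 80

80


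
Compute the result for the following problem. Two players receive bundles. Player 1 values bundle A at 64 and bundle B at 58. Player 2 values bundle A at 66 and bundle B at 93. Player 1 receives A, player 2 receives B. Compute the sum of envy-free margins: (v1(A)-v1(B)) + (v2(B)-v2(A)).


Step 1: Player 1's margin = v1(A) - v1(B) = 64 - 58 = 6
Step 2: Player 2's margin = v2(B) - v2(A) = 93 - 66 = 27
Step 3: Total margin = 6 + 27 = 33

33


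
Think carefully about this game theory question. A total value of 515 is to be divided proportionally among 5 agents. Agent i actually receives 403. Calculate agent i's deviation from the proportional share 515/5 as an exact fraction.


Step 1: Proportional share = 515/5 = 103
Step 2: Agent's actual allocation = 403
Step 3: Excess = 403 - 103 = 300

300


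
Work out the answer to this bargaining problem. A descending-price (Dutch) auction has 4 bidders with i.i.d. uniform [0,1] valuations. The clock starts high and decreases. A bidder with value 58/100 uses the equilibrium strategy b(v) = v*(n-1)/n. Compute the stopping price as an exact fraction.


Step 1: Dutch auctions are strategically equivalent to first-price auctions
Step 2: The equilibrium bid is b(v) = v*(n-1)/n
Step 3: b = 29/50 * 3/4
Step 4: b = 87/200

87/200


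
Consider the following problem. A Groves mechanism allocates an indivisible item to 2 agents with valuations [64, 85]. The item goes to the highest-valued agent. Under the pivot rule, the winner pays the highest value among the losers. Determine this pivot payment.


Step 1: The efficient winner is agent 1 with value 85
Step 2: Other agents' values: [64]
Step 3: Pivot payment = max(others) = 64
Step 4: The winner pays 64

64


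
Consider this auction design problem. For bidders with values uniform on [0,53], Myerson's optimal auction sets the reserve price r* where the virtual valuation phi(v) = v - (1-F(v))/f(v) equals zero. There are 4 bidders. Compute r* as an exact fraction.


Step 1: For U[0,53], F(v) = v/53 and f(v) = 1/53
Step 2: phi(v) = v - (1 - v/53)/(1/53) = v - (53 - v) = 2v - 53
Step 3: Set phi(r*) = 0: 2r* - 53 = 0
Step 4: r* = 53/2 (the number of bidders n = 4 does not enter)

53/2


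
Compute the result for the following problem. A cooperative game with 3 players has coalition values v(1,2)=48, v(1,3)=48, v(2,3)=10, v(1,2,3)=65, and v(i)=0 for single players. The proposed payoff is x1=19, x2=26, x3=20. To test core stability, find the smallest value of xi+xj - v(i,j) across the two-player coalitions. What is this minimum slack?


Step 1: Slack for coalition (1,2): x1+x2 - v12 = 45 - 48 = -3
Step 2: Slack for coalition (1,3): x1+x3 - v13 = 39 - 48 = -9
Step 3: Slack for coalition (2,3): x2+x3 - v23 = 46 - 10 = 36
Step 4: Minimum slack = min(-3, -9, 36) = -9, attained by (1,3); coalition (1,3) can block (slack < 0), so the allocation is not in the core

-9


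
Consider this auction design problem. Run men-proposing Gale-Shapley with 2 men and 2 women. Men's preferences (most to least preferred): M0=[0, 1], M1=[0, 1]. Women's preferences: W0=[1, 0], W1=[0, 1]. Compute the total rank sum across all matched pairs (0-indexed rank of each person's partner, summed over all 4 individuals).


Step 1: Run Gale-Shapley (men propose, women hold best offer):
  M0 proposes to W0; she accepts
  M1 proposes to W0; she switches from M0
  M0 proposes to W1; she accepts
Step 2: Final matching: W0-M1, W1-M0
Step 3: 0-indexed ranks (man's rank of his match, then woman's): 0 + 0 + 1 + 0
Step 4: Total rank sum = 1

1


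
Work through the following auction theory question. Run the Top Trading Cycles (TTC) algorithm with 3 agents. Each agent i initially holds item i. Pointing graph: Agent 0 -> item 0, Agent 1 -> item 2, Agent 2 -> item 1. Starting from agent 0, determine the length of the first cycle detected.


Step 1: Trace the pointer graph from agent 0: 0 -> 0
Step 2: A cycle is detected when we revisit agent 0
Step 3: The cycle is: 0 -> 0
Step 4: Cycle length = 1

1


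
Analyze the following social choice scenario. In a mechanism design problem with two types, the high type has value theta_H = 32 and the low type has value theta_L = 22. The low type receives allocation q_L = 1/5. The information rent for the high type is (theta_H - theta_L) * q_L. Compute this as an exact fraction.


Step 1: theta_H - theta_L = 32 - 22 = 10
Step 2: Information rent = (theta_H - theta_L) * q_L
Step 3: = 10 * 1/5
Step 4: = 2

2


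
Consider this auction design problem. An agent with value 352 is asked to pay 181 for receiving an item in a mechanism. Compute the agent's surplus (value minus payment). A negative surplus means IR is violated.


Step 1: Surplus = value - payment = 352 - 181 = 171
Step 2: IR is satisfied (surplus >= 0)

171


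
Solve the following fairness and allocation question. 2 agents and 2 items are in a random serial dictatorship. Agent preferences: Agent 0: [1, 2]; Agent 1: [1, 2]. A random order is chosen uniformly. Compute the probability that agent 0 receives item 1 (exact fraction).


Step 1: Agent 0 wants item 1
Step 2: There are 2 possible orderings of agents
Step 3: In 1 orderings, agent 0 gets item 1
Step 4: Probability = 1/2

1/2


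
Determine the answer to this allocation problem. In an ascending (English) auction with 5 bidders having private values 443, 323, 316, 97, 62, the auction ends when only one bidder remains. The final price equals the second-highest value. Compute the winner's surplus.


Step 1: Identify the highest value: 443
Step 2: Identify the second-highest value: 323
Step 3: The final price = second-highest value = 323
Step 4: Surplus = 443 - 323 = 120

120


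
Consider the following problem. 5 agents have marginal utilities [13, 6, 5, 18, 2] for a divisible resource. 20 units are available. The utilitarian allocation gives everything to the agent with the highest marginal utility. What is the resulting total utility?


Step 1: The marginal utilities are [13, 6, 5, 18, 2]
Step 2: The highest marginal utility is 18
Step 3: All 20 units go to that agent
Step 4: Total utility = 18 * 20 = 360

360


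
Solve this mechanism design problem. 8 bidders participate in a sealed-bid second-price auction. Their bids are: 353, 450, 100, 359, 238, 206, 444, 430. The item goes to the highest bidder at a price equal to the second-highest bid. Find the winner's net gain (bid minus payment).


Step 1: Sort bids in descending order: 450, 444, 430, 359, 353, 238, 206, 100
Step 2: The winning bid is the highest: 450
Step 3: The payment equals the second-highest bid: 444
Step 4: Surplus = winner's bid - payment = 450 - 444 = 6

6


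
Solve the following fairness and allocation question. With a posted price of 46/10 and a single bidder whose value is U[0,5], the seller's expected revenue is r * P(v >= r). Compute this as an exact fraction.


Step 1: Posted price r = 23/5, value support [0,5]
Step 2: P(v >= r) = (5 - 23/5)/5 = 2/25
Step 3: Expected revenue = r * P(v >= r) = 23/5 * 2/25
Step 4: Revenue = 46/125

46/125


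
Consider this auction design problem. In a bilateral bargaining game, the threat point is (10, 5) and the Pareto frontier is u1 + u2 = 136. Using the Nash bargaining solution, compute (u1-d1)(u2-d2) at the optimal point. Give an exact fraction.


Step 1: The Nash solution splits surplus symmetrically above the disagreement point
Step 2: u1 = (total + d1 - d2)/2 = (136 + 10 - 5)/2 = 141/2
Step 3: u2 = (total - d1 + d2)/2 = (136 - 10 + 5)/2 = 131/2
Step 4: Nash product = (141/2 - 10) * (131/2 - 5)
Step 5: = 121/2 * 121/2 = 14641/4

14641/4


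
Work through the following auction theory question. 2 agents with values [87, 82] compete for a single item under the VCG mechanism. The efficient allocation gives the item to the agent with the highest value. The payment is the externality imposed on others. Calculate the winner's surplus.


Step 1: The winner is the agent with the highest value: agent 0 with value 87
Step 2: Values of other agents: [82]
Step 3: VCG payment = max of others' values = 82
Step 4: Surplus = 87 - 82 = 5

5


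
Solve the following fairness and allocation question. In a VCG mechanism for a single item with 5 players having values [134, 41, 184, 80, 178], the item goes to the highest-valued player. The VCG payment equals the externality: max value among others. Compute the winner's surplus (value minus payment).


Step 1: The winner is the agent with the highest value: agent 2 with value 184
Step 2: Values of other agents: [134, 41, 80, 178]
Step 3: VCG payment = max of others' values = 178
Step 4: Surplus = 184 - 178 = 6

6


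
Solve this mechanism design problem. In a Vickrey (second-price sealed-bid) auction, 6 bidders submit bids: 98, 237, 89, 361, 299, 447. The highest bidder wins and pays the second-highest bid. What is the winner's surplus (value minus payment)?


Step 1: Sort bids in descending order: 447, 361, 299, 237, 98, 89
Step 2: The winning bid is the highest: 447
Step 3: The payment equals the second-highest bid: 361
Step 4: Surplus = winner's bid - payment = 447 - 361 = 86

86


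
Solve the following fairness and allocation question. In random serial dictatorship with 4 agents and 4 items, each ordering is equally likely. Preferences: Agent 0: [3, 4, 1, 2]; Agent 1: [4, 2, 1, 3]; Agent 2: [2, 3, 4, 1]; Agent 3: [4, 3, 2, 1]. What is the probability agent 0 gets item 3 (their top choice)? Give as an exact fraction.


Step 1: Agent 0 wants item 3
Step 2: There are 24 possible orderings of agents
Step 3: In 19 orderings, agent 0 gets item 3
Step 4: Probability = 19/24

19/24


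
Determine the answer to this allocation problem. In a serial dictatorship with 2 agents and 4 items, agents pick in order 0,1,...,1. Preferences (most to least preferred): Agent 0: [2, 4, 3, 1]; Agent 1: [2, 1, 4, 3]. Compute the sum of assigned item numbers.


Step 1: Agent 0 picks item 2
Step 2: Agent 1 picks item 1
Step 3: Sum = 2 + 1 = 3

3


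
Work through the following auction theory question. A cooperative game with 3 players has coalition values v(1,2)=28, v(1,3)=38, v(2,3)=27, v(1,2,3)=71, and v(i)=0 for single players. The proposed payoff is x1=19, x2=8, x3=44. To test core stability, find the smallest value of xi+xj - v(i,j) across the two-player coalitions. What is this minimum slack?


Step 1: Slack for coalition (1,2): x1+x2 - v12 = 27 - 28 = -1
Step 2: Slack for coalition (1,3): x1+x3 - v13 = 63 - 38 = 25
Step 3: Slack for coalition (2,3): x2+x3 - v23 = 52 - 27 = 25
Step 4: Minimum slack = min(-1, 25, 25) = -1, attained by (1,2); coalition (1,2) can block (slack < 0), so the allocation is not in the core

-1


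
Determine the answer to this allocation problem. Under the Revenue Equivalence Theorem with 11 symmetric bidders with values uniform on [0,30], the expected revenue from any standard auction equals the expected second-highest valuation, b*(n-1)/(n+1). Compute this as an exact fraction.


Step 1: By Revenue Equivalence, expected revenue = b*(n-1)/(n+1)
Step 2: Substituting n = 11, b = 30
Step 3: Revenue = 30*(11-1)/(11+1) = 30*10/12
Step 4: Revenue = 300/12 = 25

25


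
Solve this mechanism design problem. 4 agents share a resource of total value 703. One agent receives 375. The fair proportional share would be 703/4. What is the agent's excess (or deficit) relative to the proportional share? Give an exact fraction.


Step 1: Proportional share = 703/4
Step 2: Agent's actual allocation = 375
Step 3: Excess = 375 - 703/4 = 797/4

797/4


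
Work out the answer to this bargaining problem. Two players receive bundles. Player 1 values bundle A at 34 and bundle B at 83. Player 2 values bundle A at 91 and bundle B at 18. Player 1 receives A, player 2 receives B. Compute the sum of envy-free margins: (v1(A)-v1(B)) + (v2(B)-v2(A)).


Step 1: Player 1's margin = v1(A) - v1(B) = 34 - 83 = -49
Step 2: Player 2's margin = v2(B) - v2(A) = 18 - 91 = -73
Step 3: Total margin = -49 + -73 = -122

-122


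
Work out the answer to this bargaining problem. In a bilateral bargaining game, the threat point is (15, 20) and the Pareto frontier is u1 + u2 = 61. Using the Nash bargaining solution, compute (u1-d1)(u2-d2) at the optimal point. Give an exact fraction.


Step 1: The Nash solution splits surplus symmetrically above the disagreement point
Step 2: u1 = (total + d1 - d2)/2 = (61 + 15 - 20)/2 = 28
Step 3: u2 = (total - d1 + d2)/2 = (61 - 15 + 20)/2 = 33
Step 4: Nash product = (28 - 15) * (33 - 20)
Step 5: = 13 * 13 = 169

169


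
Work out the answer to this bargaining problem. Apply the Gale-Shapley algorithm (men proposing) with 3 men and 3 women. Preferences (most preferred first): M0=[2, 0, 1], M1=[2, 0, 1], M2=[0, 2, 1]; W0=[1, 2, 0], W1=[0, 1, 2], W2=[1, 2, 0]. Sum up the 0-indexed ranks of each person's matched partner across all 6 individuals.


Step 1: Run Gale-Shapley (men propose, women hold best offer):
  M0 proposes to W2; she accepts
  M1 proposes to W2; she switches from M0
  M2 proposes to W0; she accepts
  M0 proposes to W0; rejected
  M0 proposes to W1; she accepts
Step 2: Final matching: W0-M2, W1-M0, W2-M1
Step 3: 0-indexed ranks (man's rank of his match, then woman's): 0 + 1 + 2 + 0 + 0 + 0
Step 4: Total rank sum = 3

3


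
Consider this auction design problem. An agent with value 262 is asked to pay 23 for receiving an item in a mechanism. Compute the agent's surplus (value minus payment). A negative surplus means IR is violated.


Step 1: Surplus = value - payment = 262 - 23 = 239
Step 2: IR is satisfied (surplus >= 0)

239


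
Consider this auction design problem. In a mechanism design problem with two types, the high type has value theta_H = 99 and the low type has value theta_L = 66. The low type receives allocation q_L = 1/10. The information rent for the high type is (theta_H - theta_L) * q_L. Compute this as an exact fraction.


Step 1: theta_H - theta_L = 99 - 66 = 33
Step 2: Information rent = (theta_H - theta_L) * q_L
Step 3: = 33 * 1/10
Step 4: = 33/10

33/10


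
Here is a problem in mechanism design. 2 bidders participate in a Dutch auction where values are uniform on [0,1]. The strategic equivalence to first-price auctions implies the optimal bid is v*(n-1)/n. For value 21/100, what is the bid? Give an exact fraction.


Step 1: Dutch auctions are strategically equivalent to first-price auctions
Step 2: The equilibrium bid is b(v) = v*(n-1)/n
Step 3: b = 21/100 * 1/2
Step 4: b = 21/200

21/200


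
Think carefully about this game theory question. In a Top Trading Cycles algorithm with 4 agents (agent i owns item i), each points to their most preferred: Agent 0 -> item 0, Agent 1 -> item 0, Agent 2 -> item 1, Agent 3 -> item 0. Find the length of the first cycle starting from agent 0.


Step 1: Trace the pointer graph from agent 0: 0 -> 0
Step 2: A cycle is detected when we revisit agent 0
Step 3: The cycle is: 0 -> 0
Step 4: Cycle length = 1

1


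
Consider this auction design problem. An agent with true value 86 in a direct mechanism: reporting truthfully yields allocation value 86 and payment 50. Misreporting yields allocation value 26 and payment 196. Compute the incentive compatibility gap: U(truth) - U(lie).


Step 1: U(truth) = value - payment = 86 - 50 = 36
Step 2: U(lie) = allocation - payment = 26 - 196 = -170
Step 3: IC gap = 36 - (-170) = 206

206


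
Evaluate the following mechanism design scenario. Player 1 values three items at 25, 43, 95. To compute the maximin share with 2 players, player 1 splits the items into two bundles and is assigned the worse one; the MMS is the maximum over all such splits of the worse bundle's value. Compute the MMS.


Step 1: Item values = 25, 43, 95
Step 2: Enumerate all 2-bundle partitions and take the smaller bundle:
  Partition 1: {25} vs {43,95} -> bundles 25, 138; min = 25
  Partition 2: {43} vs {25,95} -> bundles 43, 120; min = 43
  Partition 3: {95} vs {25,43} -> bundles 95, 68; min = 68
Step 3: MMS = max(25, 43, 68) = 68

68


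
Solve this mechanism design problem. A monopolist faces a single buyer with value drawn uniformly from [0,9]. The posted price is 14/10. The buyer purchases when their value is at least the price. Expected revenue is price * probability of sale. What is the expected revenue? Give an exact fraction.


Step 1: Posted price r = 7/5, value support [0,9]
Step 2: P(v >= r) = (9 - 7/5)/9 = 38/45
Step 3: Expected revenue = r * P(v >= r) = 7/5 * 38/45
Step 4: Revenue = 266/225

266/225


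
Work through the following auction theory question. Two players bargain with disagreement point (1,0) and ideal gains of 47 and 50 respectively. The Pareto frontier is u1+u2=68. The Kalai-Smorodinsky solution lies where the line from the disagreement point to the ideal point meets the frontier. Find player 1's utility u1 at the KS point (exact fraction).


Step 1: At the KS point, (u1-d1)/r1 = (u2-d2)/r2 = t and u1+u2 = 68
Step 2: u1 = d1 + r1*t and u2 = d2 + r2*t, so (d1 + r1*t) + (d2 + r2*t) = 68
Step 3: t = (68 - 1 - 0)/(47 + 50) = 67/97
Step 4: u1 = d1 + r1*t = 1 + 47 * 67/97 = 3246/97
Step 5: (Check: u2 = d2 + r2*t = 3350/97; u1+u2 = 3246/97 + 3350/97 = 68, on the frontier.)

3246/97


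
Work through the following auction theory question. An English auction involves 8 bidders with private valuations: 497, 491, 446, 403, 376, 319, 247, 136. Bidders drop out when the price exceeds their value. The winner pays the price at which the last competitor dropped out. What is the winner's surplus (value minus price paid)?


Step 1: Identify the highest value: 497
Step 2: Identify the second-highest value: 491
Step 3: The final price = second-highest value = 491
Step 4: Surplus = 497 - 491 = 6

6


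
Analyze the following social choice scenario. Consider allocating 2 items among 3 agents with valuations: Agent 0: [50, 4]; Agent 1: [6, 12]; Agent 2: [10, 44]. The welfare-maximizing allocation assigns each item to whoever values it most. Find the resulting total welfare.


Step 1: For each item, find the maximum value among all agents.
Step 2: Item 0 -> Agent 0 (value 50)
Step 3: Item 1 -> Agent 2 (value 44)
Step 4: Total welfare = 50 + 44 = 94

94


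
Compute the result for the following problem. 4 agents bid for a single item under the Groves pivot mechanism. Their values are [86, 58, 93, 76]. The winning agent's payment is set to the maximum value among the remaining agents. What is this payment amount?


Step 1: The efficient winner is agent 2 with value 93
Step 2: Other agents' values: [86, 58, 76]
Step 3: Pivot payment = max(others) = 86
Step 4: The winner pays 86

86


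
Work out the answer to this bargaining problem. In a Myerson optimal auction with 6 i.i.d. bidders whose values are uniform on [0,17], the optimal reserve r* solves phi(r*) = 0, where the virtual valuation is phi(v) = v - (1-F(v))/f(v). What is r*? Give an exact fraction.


Step 1: For U[0,17], F(v) = v/17 and f(v) = 1/17
Step 2: phi(v) = v - (1 - v/17)/(1/17) = v - (17 - v) = 2v - 17
Step 3: Set phi(r*) = 0: 2r* - 17 = 0
Step 4: r* = 17/2 (the number of bidders n = 6 does not enter)

17/2


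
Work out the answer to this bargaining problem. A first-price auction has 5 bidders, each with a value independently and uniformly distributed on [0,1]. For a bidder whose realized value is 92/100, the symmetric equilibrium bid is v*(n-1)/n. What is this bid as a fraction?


Step 1: The symmetric BNE bidding function is b(v) = v * (n-1) / n
Step 2: Substitute v = 23/25 and n = 5
Step 3: b = 23/25 * 4/5
Step 4: b = 92/125

92/125


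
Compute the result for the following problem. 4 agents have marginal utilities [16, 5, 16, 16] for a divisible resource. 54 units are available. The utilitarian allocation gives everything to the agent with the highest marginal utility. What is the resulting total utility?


Step 1: The marginal utilities are [16, 5, 16, 16]
Step 2: The highest marginal utility is 16
Step 3: All 54 units go to that agent
Step 4: Total utility = 16 * 54 = 864

864


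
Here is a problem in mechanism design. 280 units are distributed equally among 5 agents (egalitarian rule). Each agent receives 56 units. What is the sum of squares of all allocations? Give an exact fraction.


Step 1: Each agent's share = 280/5 = 56
Step 2: Square of each share = (56)^2 = 3136
Step 3: Sum of squares = 5 * 3136 = 15680

15680


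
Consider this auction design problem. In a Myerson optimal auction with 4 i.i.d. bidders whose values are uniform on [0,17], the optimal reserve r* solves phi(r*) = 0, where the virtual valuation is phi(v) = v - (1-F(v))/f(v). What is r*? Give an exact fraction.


Step 1: For U[0,17], F(v) = v/17 and f(v) = 1/17
Step 2: phi(v) = v - (1 - v/17)/(1/17) = v - (17 - v) = 2v - 17
Step 3: Set phi(r*) = 0: 2r* - 17 = 0
Step 4: r* = 17/2 (the number of bidders n = 4 does not enter)

17/2


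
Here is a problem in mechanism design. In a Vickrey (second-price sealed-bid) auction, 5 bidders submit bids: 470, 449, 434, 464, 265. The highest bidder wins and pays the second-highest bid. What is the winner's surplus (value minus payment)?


Step 1: Sort bids in descending order: 470, 464, 449, 434, 265
Step 2: The winning bid is the highest: 470
Step 3: The payment equals the second-highest bid: 464
Step 4: Surplus = winner's bid - payment = 470 - 464 = 6

6


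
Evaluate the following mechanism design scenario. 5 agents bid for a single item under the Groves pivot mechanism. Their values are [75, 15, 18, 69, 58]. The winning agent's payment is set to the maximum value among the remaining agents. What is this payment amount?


Step 1: The efficient winner is agent 0 with value 75
Step 2: Other agents' values: [15, 18, 69, 58]
Step 3: Pivot payment = max(others) = 69
Step 4: The winner pays 69

69


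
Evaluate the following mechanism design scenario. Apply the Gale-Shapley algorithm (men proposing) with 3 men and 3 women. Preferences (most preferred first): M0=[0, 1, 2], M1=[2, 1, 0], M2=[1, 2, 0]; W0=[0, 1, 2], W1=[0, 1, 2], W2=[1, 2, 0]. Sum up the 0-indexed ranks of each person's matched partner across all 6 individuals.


Step 1: Run Gale-Shapley (men propose, women hold best offer):
  M0 proposes to W0; she accepts
  M1 proposes to W2; she accepts
  M2 proposes to W1; she accepts
Step 2: Final matching: W0-M0, W1-M2, W2-M1
Step 3: 0-indexed ranks (man's rank of his match, then woman's): 0 + 0 + 0 + 2 + 0 + 0
Step 4: Total rank sum = 2

2


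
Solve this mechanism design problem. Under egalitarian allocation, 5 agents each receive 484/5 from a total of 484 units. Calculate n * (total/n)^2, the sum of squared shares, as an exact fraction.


Step 1: Each agent's share = 484/5
Step 2: Square of each share = (484/5)^2 = 234256/25
Step 3: Sum of squares = 5 * 234256/25 = 234256/5

234256/5


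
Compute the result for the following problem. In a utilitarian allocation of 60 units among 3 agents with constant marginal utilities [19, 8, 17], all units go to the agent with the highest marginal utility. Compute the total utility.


Step 1: The marginal utilities are [19, 8, 17]
Step 2: The highest marginal utility is 19
Step 3: All 60 units go to that agent
Step 4: Total utility = 19 * 60 = 1140

1140


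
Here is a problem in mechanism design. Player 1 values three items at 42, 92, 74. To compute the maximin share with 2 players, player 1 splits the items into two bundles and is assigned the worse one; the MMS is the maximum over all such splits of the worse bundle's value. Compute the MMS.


Step 1: Item values = 42, 92, 74
Step 2: Enumerate all 2-bundle partitions and take the smaller bundle:
  Partition 1: {42} vs {92,74} -> bundles 42, 166; min = 42
  Partition 2: {92} vs {42,74} -> bundles 92, 116; min = 92
  Partition 3: {74} vs {42,92} -> bundles 74, 134; min = 74
Step 3: MMS = max(42, 92, 74) = 92

92


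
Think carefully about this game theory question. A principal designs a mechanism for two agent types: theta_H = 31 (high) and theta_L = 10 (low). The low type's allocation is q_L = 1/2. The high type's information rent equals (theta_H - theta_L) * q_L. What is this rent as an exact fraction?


Step 1: theta_H - theta_L = 31 - 10 = 21
Step 2: Information rent = (theta_H - theta_L) * q_L
Step 3: = 21 * 1/2
Step 4: = 21/2

21/2


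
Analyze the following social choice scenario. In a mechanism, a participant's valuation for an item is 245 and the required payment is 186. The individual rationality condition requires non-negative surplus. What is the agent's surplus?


Step 1: Surplus = value - payment = 245 - 186 = 59
Step 2: IR is satisfied (surplus >= 0)

59


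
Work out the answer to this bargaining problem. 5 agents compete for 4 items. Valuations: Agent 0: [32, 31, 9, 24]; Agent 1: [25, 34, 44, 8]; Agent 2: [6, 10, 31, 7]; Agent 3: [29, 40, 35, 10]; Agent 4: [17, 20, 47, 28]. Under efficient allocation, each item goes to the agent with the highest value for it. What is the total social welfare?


Step 1: For each item, find the maximum value among all agents.
Step 2: Item 0 -> Agent 0 (value 32)
Step 3: Item 1 -> Agent 3 (value 40)
Step 4: Item 2 -> Agent 4 (value 47)
Step 5: Item 3 -> Agent 4 (value 28)
Step 6: Total welfare = 32 + 40 + 47 + 28 = 147

147


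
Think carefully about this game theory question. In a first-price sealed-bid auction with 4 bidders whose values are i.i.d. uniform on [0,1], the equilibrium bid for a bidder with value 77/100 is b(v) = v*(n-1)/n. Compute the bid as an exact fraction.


Step 1: The symmetric BNE bidding function is b(v) = v * (n-1) / n
Step 2: Substitute v = 77/100 and n = 4
Step 3: b = 77/100 * 3/4
Step 4: b = 231/400

231/400


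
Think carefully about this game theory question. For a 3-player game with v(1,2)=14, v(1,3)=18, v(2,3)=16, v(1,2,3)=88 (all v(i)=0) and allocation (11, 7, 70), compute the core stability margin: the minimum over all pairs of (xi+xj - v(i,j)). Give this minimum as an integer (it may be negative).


Step 1: Slack for coalition (1,2): x1+x2 - v12 = 18 - 14 = 4
Step 2: Slack for coalition (1,3): x1+x3 - v13 = 81 - 18 = 63
Step 3: Slack for coalition (2,3): x2+x3 - v23 = 77 - 16 = 61
Step 4: Minimum slack = min(4, 63, 61) = 4, attained by (1,2); no pair can gain by deviating, so the allocation is in the core

4


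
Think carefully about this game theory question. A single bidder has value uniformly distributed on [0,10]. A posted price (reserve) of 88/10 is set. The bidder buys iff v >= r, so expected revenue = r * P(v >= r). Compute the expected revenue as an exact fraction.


Step 1: Posted price r = 44/5, value support [0,10]
Step 2: P(v >= r) = (10 - 44/5)/10 = 3/25
Step 3: Expected revenue = r * P(v >= r) = 44/5 * 3/25
Step 4: Revenue = 132/125

132/125
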